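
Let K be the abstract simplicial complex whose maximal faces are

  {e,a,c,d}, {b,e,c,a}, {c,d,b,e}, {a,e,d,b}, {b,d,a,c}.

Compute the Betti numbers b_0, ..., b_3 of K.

b_0 = 1, b_1 = 0, b_2 = 0, b_3 = 1.

Fix the vertex order a < b < c < d < e and write every simplex with vertices in increasing order. Then dim K = 3 and the simplices of K are:

  0-simplices (5): a, b, c, d, e
  1-simplices (10): ab, ac, ad, ae, bc, bd, be, cd, ce, de
  2-simplices (10): abc, abd, abe, acd, ace, ade, bcd, bce, bde, cde
  3-simplices (5): abcd, abce, abde, acde, bcde

giving chain groups C_0 ≅ Z^5, C_1 ≅ Z^10, C_2 ≅ Z^10, C_3 ≅ Z^5.

Boundary ∂_1: C_1 → C_0 is given by ∂[p,q] = [q] − [p]. For instance
  ∂be = e − b.
This gives a 5×10 integer matrix of rank 4; reducing to Smith normal form yields diagonal entries (1,1,1,1).

∂_2: C_2 → C_1 acts by ∂[p,q,r] = [q,r] − [p,r] + [p,q]. For instance
  ∂ace = ce − ae + ac,
  ∂abd = bd − ad + ab.
This gives a 10×10 integer matrix of rank 6; reducing to Smith normal form yields diagonal entries (1,1,1,1,1,1).

∂_3: C_3 → C_2 sends each 3-simplex σ to the alternating sum Σ_i (−1)^i (σ with its i-th vertex removed). For instance
  ∂acde = cde − ade + ace − acd,
  ∂abce = bce − ace + abe − abc.
The 10×5 boundary matrix has rank 4 and Smith normal form diag(1,1,1,1).

Now H_k = ker ∂_k / im ∂_{k+1}, so:

  H_0: rank C_0 − rank ∂_1 = 5 − 4 = 1, and the invariant factors of ∂_1 are all 1, so H_0 ≅ Z.
  H_1: rank ker ∂_1 − rank ∂_2 = (10 − 4) − 6 = 0, and the invariant factors of ∂_2 are all 1, so H_1 ≅ 0.
  H_2: rank ker ∂_2 − rank ∂_3 = (10 − 6) − 4 = 0, and the invariant factors of ∂_3 are all 1, so H_2 ≅ 0.
  H_3: rank ker ∂_3 − rank ∂_4 = (5 − 4) − 0 = 1, and there is no ∂_4, so H_3 ≅ Z.

Hence the Betti numbers are b_0 = 1, b_1 = 0, b_2 = 0, b_3 = 1.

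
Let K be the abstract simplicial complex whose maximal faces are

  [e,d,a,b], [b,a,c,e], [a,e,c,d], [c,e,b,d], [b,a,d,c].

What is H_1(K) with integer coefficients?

Take the total order a < b < c < d < e on the vertex set. Then K (dimension 3) consists of the simplices:

  0-simplices (5): a, b, c, d, e
  1-simplices (10): ab, ac, ad, ae, bc, bd, be, cd, ce, de
  2-simplices (10): abc, abd, abe, acd, ace, ade, bcd, bce, bde, cde
  3-simplices (5): abcd, abce, abde, acde, bcde

so the chain groups are C_0 ≅ Z^5, C_1 ≅ Z^10, C_2 ≅ Z^10, C_3 ≅ Z^5.

The boundary map ∂_1: C_1 → C_0 sends each edge [p,q] (with p < q) to q − p. For instance
  ∂ac = c − a.
The 5×10 boundary matrix has rank 4 and Smith normal form diag(1,1,1,1).

Boundary ∂_2: C_2 → C_1 acts by ∂[p,q,r] = [q,r] − [p,r] + [p,q]. For instance
  ∂ade = de − ae + ad,
  ∂abc = bc − ac + ab.
The 10×10 boundary matrix has rank 6 and Smith normal form diag(1,1,1,1,1,1).

The boundary map ∂_3: C_3 → C_2 sends each 3-simplex σ to the alternating sum Σ_i (−1)^i (σ with its i-th vertex removed). For instance
  ∂abde = bde − ade + abe − abd,
  ∂acde = cde − ade + ace − acd.
The 10×5 boundary matrix has rank 4 and Smith normal form diag(1,1,1,1).

From H_k ≅ ker(∂_k) / im(∂_{k+1}) we obtain:

  H_1: rank ker ∂_1 − rank ∂_2 = (10 − 4) − 6 = 0, and the invariant factors of ∂_2 are all 1, so H_1 = 0.

H_1 = 0.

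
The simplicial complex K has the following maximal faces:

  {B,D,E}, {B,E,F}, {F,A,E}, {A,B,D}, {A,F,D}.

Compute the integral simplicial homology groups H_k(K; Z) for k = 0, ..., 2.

We work with the vertex ordering A < B < D < E < F. The simplices of K, each written with vertices in increasing order, are:

  0-simplices (5): A, B, D, E, F
  1-simplices (10): AB, AD, AE, AF, BD, BE, BF, DE, DF, EF
  2-simplices (5): ABD, ADF, AEF, BDE, BEF

Hence C_0 ≅ Z^5, C_1 ≅ Z^10, C_2 ≅ Z^5.

The boundary map ∂_1: C_1 → C_0 is given by ∂[p,q] = [q] − [p]. For instance
  ∂BF = F − B.
The 5×10 boundary matrix has rank 4 and Smith normal form diag(1,1,1,1).

Boundary ∂_2: C_2 → C_1 sends each 2-simplex [p,q,r] to [q,r] − [p,r] + [p,q]. For instance
  ∂ADF = DF − AF + AD,
  ∂BEF = EF − BF + BE.
As a 10×5 matrix over Z this has rank 5, with invariant factors (1,1,1,1,1).

Reading off H_k = ker ∂_k / im ∂_{k+1}:

  H_0: rank C_0 − rank ∂_1 = 5 − 4 = 1, and the invariant factors of ∂_1 are all 1, so H_0 = Z.
  H_1: rank ker ∂_1 − rank ∂_2 = (10 − 4) − 5 = 1, and the invariant factors of ∂_2 are all 1, so H_1 = Z.
  H_2: rank ker ∂_2 − rank ∂_3 = (5 − 5) − 0 = 0, and there is no ∂_3, so H_2 = 0.

As a check, the Euler characteristic is 5 − 10 + 5 = 0, which agrees with 1 − 1 + 0 = 0.

H_0 ≅ Z,  H_1 ≅ Z,  H_2 = 0.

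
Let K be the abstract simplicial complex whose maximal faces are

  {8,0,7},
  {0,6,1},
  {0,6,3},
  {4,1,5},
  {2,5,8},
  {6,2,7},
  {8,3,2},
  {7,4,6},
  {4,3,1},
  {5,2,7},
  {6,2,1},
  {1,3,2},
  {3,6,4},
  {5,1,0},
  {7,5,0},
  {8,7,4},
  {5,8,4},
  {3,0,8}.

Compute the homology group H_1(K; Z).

Fix the vertex order 0 < 1 < 2 < 3 < 4 < 5 < 6 < 7 < 8 and write every simplex with vertices in increasing order. Then dim K = 2 and the simplices of K are:

  0-simplices (9): [0], [1], [2], [3], [4], [5], [6], [7], [8]
  1-simplices (27): (27 of them)
  2-simplices (18): [0,1,5], [0,1,6], [0,3,6], [0,3,8], [0,5,7], [0,7,8], [1,2,3], [1,2,6], [1,3,4], [1,4,5], [2,3,8], [2,5,7], [2,5,8], [2,6,7], [3,4,6], [4,5,8], [4,6,7], [4,7,8]

giving chain groups C_0 ≅ Z^9, C_1 ≅ Z^27, C_2 ≅ Z^18.

Boundary ∂_1: C_1 → C_0 is given by ∂[p,q] = [q] − [p]. For instance
  ∂[3,8] = [8] − [3].
As a 9×27 matrix over Z this has rank 8, with invariant factors (1,1,1,1,1,1,1,1).

The boundary map ∂_2: C_2 → C_1 maps a triangle to the signed sum of its edges. For instance
  ∂[2,5,8] = [5,8] − [2,8] + [2,5],
  ∂[0,3,8] = [3,8] − [0,8] + [0,3].
As a 27×18 matrix over Z this has rank 18, with invariant factors (1,1,1,1,1,1,1,1,1,1,1,1,1,1,1,1,1,2).

Now H_k = ker ∂_k / im ∂_{k+1}, so:

  H_1: rank ker ∂_1 − rank ∂_2 = (27 − 8) − 18 = 1, and ∂_2 has invariant factor 2 > 1, so H_1 = Z ⊕ Z/2.

H_1 = Z ⊕ Z/2.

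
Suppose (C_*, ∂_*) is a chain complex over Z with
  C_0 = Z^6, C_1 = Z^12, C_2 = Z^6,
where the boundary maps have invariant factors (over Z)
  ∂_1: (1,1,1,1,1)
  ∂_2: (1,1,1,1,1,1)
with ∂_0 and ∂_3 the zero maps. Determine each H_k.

H_0: b_0 = 6 − 0 − 5 = 1; torsion from ∂_1 factors > 1: none. So H_0 = Z.
H_1: b_1 = 12 − 5 − 6 = 1; torsion from ∂_2 factors > 1: none. So H_1 = Z.
H_2: b_2 = 6 − 6 − 0 = 0; torsion from ∂_3 factors > 1: none. So H_2 = 0.

H_0 = Z,  H_1 = Z,  H_2 = 0.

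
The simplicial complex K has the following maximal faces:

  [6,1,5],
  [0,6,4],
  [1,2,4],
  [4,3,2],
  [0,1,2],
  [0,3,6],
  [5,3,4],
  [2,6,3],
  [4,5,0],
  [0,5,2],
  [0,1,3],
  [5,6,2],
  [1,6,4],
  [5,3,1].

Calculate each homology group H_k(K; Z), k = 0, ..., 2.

H_0 ≅ Z,  H_1 ≅ Z^2,  H_2 ≅ Z.

Take the total order 0 < 1 < 2 < 3 < 4 < 5 < 6 on the vertex set. Then K (dimension 2) consists of the simplices:

  0-simplices (7): [0], [1], [2], [3], [4], [5], [6]
  1-simplices (21): [0,1], [0,2], [0,3], [0,4], [0,5], [0,6], [1,2], [1,3], [1,4], [1,5], [1,6], [2,3], [2,4], [2,5], [2,6], [3,4], [3,5], [3,6], [4,5], [4,6], [5,6]
  2-simplices (14): [0,1,2], [0,1,3], [0,2,5], [0,3,6], [0,4,5], [0,4,6], [1,2,4], [1,3,5], [1,4,6], [1,5,6], [2,3,4], [2,3,6], [2,5,6], [3,4,5]

so the chain groups are C_0 ≅ Z^7, C_1 ≅ Z^21, C_2 ≅ Z^14.

The boundary map ∂_1: C_1 → C_0 maps an edge to its endpoints' difference, ∂[p,q] = q − p. For instance
  ∂[1,3] = [3] − [1].
The resulting 7×21 matrix has rank 6, and its Smith normal form has invariant factors (1,1,1,1,1,1).

Boundary ∂_2: C_2 → C_1 maps a triangle to the signed sum of its edges. For instance
  ∂[3,4,5] = [4,5] − [3,5] + [3,4],
  ∂[2,5,6] = [5,6] − [2,6] + [2,5].
As a 21×14 matrix over Z this has rank 13, with invariant factors (1,1,1,1,1,1,1,1,1,1,1,1,1).

From H_k ≅ ker(∂_k) / im(∂_{k+1}) we obtain:

  H_0: rank C_0 − rank ∂_1 = 7 − 6 = 1, and the invariant factors of ∂_1 are all 1, so H_0 = Z.
  H_1: rank ker ∂_1 − rank ∂_2 = (21 − 6) − 13 = 2, and the invariant factors of ∂_2 are all 1, so H_1 = Z^2.
  H_2: rank ker ∂_2 − rank ∂_3 = (14 − 13) − 0 = 1, and there is no ∂_3, so H_2 = Z.

(K is a triangulation of the torus T^2.)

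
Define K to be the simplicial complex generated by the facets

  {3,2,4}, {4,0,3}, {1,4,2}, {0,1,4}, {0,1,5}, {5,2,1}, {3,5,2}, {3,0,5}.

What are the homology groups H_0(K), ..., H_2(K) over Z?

H_0 ≅ Z,  H_1 = 0,  H_2 ≅ Z.

Take the total order 0 < 1 < 2 < 3 < 4 < 5 on the vertex set. Then K (dimension 2) consists of the simplices:

  0-simplices (6): [0], [1], [2], [3], [4], [5]
  1-simplices (12): [0,1], [0,3], [0,4], [0,5], [1,2], [1,4], [1,5], [2,3], [2,4], [2,5], [3,4], [3,5]
  2-simplices (8): [0,1,4], [0,1,5], [0,3,4], [0,3,5], [1,2,4], [1,2,5], [2,3,4], [2,3,5]

so the chain groups are C_0 ≅ Z^6, C_1 ≅ Z^12, C_2 ≅ Z^8.

The boundary map ∂_1: C_1 → C_0 is given by ∂[p,q] = [q] − [p].
This gives a 6×12 integer matrix of rank 5; reducing to Smith normal form yields diagonal entries (1,1,1,1,1).

The boundary map ∂_2: C_2 → C_1 maps a triangle to the signed sum of its edges. For instance
  ∂[0,3,5] = [3,5] − [0,5] + [0,3],
  ∂[0,1,5] = [1,5] − [0,5] + [0,1].
The resulting 12×8 matrix has rank 7, and its Smith normal form has invariant factors (1,1,1,1,1,1,1).

Computing H_k = (kernel of ∂_k) / (image of ∂_{k+1}):

  H_0: rank C_0 − rank ∂_1 = 6 − 5 = 1, and the invariant factors of ∂_1 are all 1, so H_0 = Z.
  H_1: rank ker ∂_1 − rank ∂_2 = (12 − 5) − 7 = 0, and the invariant factors of ∂_2 are all 1, so H_1 = 0.
  H_2: rank ker ∂_2 − rank ∂_3 = (8 − 7) − 0 = 1, and there is no ∂_3, so H_2 = Z.

(K is a triangulation of the 2-sphere S^2.)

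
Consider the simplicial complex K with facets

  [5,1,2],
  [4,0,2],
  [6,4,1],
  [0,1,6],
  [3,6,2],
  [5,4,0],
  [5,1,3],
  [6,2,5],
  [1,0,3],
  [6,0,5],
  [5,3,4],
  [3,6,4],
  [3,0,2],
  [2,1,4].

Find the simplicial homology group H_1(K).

H_1 = Z^2.

We work with the vertex ordering 0 < 1 < 2 < 3 < 4 < 5 < 6. The simplices of K, each written with vertices in increasing order, are:

  0-simplices (7): [0], [1], [2], [3], [4], [5], [6]
  1-simplices (21): [0,1], [0,2], [0,3], [0,4], [0,5], [0,6], [1,2], [1,3], [1,4], [1,5], [1,6], [2,3], [2,4], [2,5], [2,6], [3,4], [3,5], [3,6], [4,5], [4,6], [5,6]
  2-simplices (14): [0,1,3], [0,1,6], [0,2,3], [0,2,4], [0,4,5], [0,5,6], [1,2,4], [1,2,5], [1,3,5], [1,4,6], [2,3,6], [2,5,6], [3,4,5], [3,4,6]

Hence C_0 ≅ Z^7, C_1 ≅ Z^21, C_2 ≅ Z^14.

The boundary map ∂_1: C_1 → C_0 maps an edge to its endpoints' difference, ∂[p,q] = q − p. For instance
  ∂[4,6] = [6] − [4].
As a 7×21 matrix over Z this has rank 6, with invariant factors (1,1,1,1,1,1).

∂_2: C_2 → C_1 maps a triangle to the signed sum of its edges. For instance
  ∂[0,1,3] = [1,3] − [0,3] + [0,1],
  ∂[1,2,4] = [2,4] − [1,4] + [1,2].
As a 21×14 matrix over Z this has rank 13, with invariant factors (1,1,1,1,1,1,1,1,1,1,1,1,1).

Computing H_k = (kernel of ∂_k) / (image of ∂_{k+1}):

  H_1: rank ker ∂_1 − rank ∂_2 = (21 − 6) − 13 = 2, and the invariant factors of ∂_2 are all 1, so H_1 ≅ Z^2.

(K is a triangulation of the torus T^2.)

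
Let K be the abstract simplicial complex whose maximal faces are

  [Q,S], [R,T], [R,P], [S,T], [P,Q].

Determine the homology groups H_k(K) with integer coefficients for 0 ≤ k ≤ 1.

Order the vertices as P < Q < R < S < T. Listing each simplex with vertices in this order, K has dimension 1 with simplices:

  0-simplices (5): P, Q, R, S, T
  1-simplices (5): PQ, PR, QS, RT, ST

giving chain groups C_0 ≅ Z^5, C_1 ≅ Z^5.

The boundary map ∂_1: C_1 → C_0 maps an edge to its endpoints' difference, ∂[p,q] = q − p. For instance
  ∂QS = S − Q.
The resulting 5×5 matrix has rank 4, and its Smith normal form has invariant factors (1,1,1,1).

Now H_k = ker ∂_k / im ∂_{k+1}, so:

  H_0: rank C_0 − rank ∂_1 = 5 − 4 = 1, and the invariant factors of ∂_1 are all 1, so H_0 = Z.
  H_1: rank ker ∂_1 − rank ∂_2 = (5 − 4) − 0 = 1, and there is no ∂_2, so H_1 = Z.

As a check, the Euler characteristic is 5 − 5 = 0, which agrees with 1 − 1 = 0.

H_0 ≅ Z,  H_1 ≅ Z.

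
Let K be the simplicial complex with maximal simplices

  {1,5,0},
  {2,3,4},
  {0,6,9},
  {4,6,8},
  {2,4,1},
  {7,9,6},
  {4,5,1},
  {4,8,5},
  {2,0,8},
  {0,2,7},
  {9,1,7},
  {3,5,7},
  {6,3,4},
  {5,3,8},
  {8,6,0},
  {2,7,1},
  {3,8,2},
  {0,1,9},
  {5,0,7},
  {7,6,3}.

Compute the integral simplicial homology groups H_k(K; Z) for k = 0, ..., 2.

Take the total order 0 < 1 < 2 < 3 < 4 < 5 < 6 < 7 < 8 < 9 on the vertex set. Then K (dimension 2) consists of the simplices:

  0-simplices (10): [0], [1], [2], [3], [4], [5], [6], [7], [8], [9]
  1-simplices (30): (30 of them)
  2-simplices (20): (20 of them)

so the chain groups are C_0 ≅ Z^10, C_1 ≅ Z^30, C_2 ≅ Z^20.

∂_1: C_1 → C_0 maps an edge to its endpoints' difference, ∂[p,q] = q − p.
This gives a 10×30 integer matrix of rank 9; reducing to Smith normal form yields diagonal entries (1,1,1,1,1,1,1,1,1).

Boundary ∂_2: C_2 → C_1 sends each 2-simplex [p,q,r] to [q,r] − [p,r] + [p,q]. For instance
  ∂[4,5,8] = [5,8] − [4,8] + [4,5],
  ∂[4,6,8] = [6,8] − [4,8] + [4,6].
As a 30×20 matrix over Z this has rank 20, with invariant factors (1,1,1,1,1,1,1,1,1,1,1,1,1,1,1,1,1,1,1,2).

Reading off H_k = ker ∂_k / im ∂_{k+1}:

  H_0: rank C_0 − rank ∂_1 = 10 − 9 = 1, and the invariant factors of ∂_1 are all 1, so H_0 = Z.
  H_1: rank ker ∂_1 − rank ∂_2 = (30 − 9) − 20 = 1, and ∂_2 has invariant factor 2 > 1, so H_1 = Z ⊕ Z/2.
  H_2: rank ker ∂_2 − rank ∂_3 = (20 − 20) − 0 = 0, and there is no ∂_3, so H_2 = 0.

H_0 = Z,  H_1 = Z ⊕ Z/2,  H_2 = 0.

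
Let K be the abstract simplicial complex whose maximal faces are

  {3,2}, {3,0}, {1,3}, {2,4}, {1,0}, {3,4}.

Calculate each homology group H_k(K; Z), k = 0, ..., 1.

H_0 ≅ Z,  H_1 ≅ Z^2.

K has 5 vertices, 6 edges.
rank ∂_0 = 0, rank ∂_1 = 4 ⇒ b_0 = 5 − 0 − 4 = 1; all invariant factors of ∂_1 are 1 so no torsion. So H_0 = Z.
rank ∂_1 = 4, rank ∂_2 = 0 ⇒ b_1 = 6 − 4 − 0 = 2. So H_1 = Z^2.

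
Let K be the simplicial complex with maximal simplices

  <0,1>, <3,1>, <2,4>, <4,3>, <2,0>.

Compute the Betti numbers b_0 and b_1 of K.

We work with the vertex ordering 0 < 1 < 2 < 3 < 4. The simplices of K, each written with vertices in increasing order, are:

  0-simplices (5): [0], [1], [2], [3], [4]
  1-simplices (5): [0,1], [0,2], [1,3], [2,4], [3,4]

Hence C_0 ≅ Z^5, C_1 ≅ Z^5.

Boundary ∂_1: C_1 → C_0 is given by ∂[p,q] = [q] − [p].
This gives a 5×5 integer matrix of rank 4; reducing to Smith normal form yields diagonal entries (1,1,1,1).

From H_k ≅ ker(∂_k) / im(∂_{k+1}) we obtain:

  H_0: rank C_0 − rank ∂_1 = 5 − 4 = 1, and the invariant factors of ∂_1 are all 1, so H_0 ≅ Z.
  H_1: rank ker ∂_1 − rank ∂_2 = (5 − 4) − 0 = 1, and there is no ∂_2, so H_1 ≅ Z.

As a check, the Euler characteristic is 5 − 5 = 0, which agrees with 1 − 1 = 0.

Hence the Betti numbers are b_0 = 1, b_1 = 1.

b_0 = 1, b_1 = 1.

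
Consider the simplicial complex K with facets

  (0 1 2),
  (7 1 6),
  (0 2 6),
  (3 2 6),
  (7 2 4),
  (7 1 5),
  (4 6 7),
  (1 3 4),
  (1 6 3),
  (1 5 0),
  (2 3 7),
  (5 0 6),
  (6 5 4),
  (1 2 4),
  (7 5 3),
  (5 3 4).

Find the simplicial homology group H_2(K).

We work with the vertex ordering 0 < 1 < 2 < 3 < 4 < 5 < 6 < 7. The simplices of K, each written with vertices in increasing order, are:

  0-simplices (8): [0], [1], [2], [3], [4], [5], [6], [7]
  1-simplices (24): (24 of them)
  2-simplices (16): [0,1,2], [0,1,5], [0,2,6], [0,5,6], [1,2,4], [1,3,4], [1,3,6], [1,5,7], [1,6,7], [2,3,6], [2,3,7], [2,4,7], [3,4,5], [3,5,7], [4,5,6], [4,6,7]

giving chain groups C_0 ≅ Z^8, C_1 ≅ Z^24, C_2 ≅ Z^16.

∂_1: C_1 → C_0 maps an edge to its endpoints' difference, ∂[p,q] = q − p. For instance
  ∂[2,6] = [6] − [2].
The resulting 8×24 matrix has rank 7, and its Smith normal form has invariant factors (1,1,1,1,1,1,1).

The boundary map ∂_2: C_2 → C_1 acts by ∂[p,q,r] = [q,r] − [p,r] + [p,q]. For instance
  ∂[0,5,6] = [5,6] − [0,6] + [0,5],
  ∂[2,4,7] = [4,7] − [2,7] + [2,4].
The 24×16 boundary matrix has rank 15 and Smith normal form diag(1,1,1,1,1,1,1,1,1,1,1,1,1,1,1).

Now H_k = ker ∂_k / im ∂_{k+1}, so:

  H_2: rank ker ∂_2 − rank ∂_3 = (16 − 15) − 0 = 1, and there is no ∂_3, so H_2 ≅ Z.

(K is a triangulation of the torus T^2.)

H_2 = Z.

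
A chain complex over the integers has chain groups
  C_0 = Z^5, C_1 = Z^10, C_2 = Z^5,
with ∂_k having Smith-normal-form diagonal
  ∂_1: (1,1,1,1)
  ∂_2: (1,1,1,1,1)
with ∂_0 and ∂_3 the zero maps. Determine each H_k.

H_0: b_0 = 5 − 0 − 4 = 1; torsion from ∂_1 factors > 1: none. So H_0 = Z.
H_1: b_1 = 10 − 4 − 5 = 1; torsion from ∂_2 factors > 1: none. So H_1 = Z.
H_2: b_2 = 5 − 5 − 0 = 0; torsion from ∂_3 factors > 1: none. So H_2 = 0.

H_0 = Z,  H_1 = Z,  H_2 = 0.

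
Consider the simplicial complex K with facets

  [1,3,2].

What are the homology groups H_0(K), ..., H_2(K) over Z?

H_0 = Z,  H_1 = 0,  H_2 = 0.

Order the vertices as 1 < 2 < 3. Listing each simplex with vertices in this order, K has dimension 2 with simplices:

  0-simplices (3): [1], [2], [3]
  1-simplices (3): [1,2], [1,3], [2,3]
  2-simplices (1): [1,2,3]

Hence C_0 ≅ Z^3, C_1 ≅ Z^3, C_2 ≅ Z^1.

∂_1: C_1 → C_0 maps an edge to its endpoints' difference, ∂[p,q] = q − p. For instance
  ∂[2,3] = [3] − [2].
The resulting 3×3 matrix has rank 2, and its Smith normal form has invariant factors (1,1).

∂_2: C_2 → C_1 sends each 2-simplex [p,q,r] to [q,r] − [p,r] + [p,q]. For instance
  ∂[1,2,3] = [2,3] − [1,3] + [1,2].
As a 3×1 matrix over Z this has rank 1, with invariant factors (1).

Now H_k = ker ∂_k / im ∂_{k+1}, so:

  H_0: rank C_0 − rank ∂_1 = 3 − 2 = 1, and the invariant factors of ∂_1 are all 1, so H_0 ≅ Z.
  H_1: rank ker ∂_1 − rank ∂_2 = (3 − 2) − 1 = 0, and the invariant factors of ∂_2 are all 1, so H_1 ≅ 0.
  H_2: rank ker ∂_2 − rank ∂_3 = (1 − 1) − 0 = 0, and there is no ∂_3, so H_2 ≅ 0.

(K is a triangulation of the 2-simplex.)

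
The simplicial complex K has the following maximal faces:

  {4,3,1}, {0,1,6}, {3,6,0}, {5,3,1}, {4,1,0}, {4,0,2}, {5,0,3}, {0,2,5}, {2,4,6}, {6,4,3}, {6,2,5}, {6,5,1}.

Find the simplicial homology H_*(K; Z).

Take the total order 0 < 1 < 2 < 3 < 4 < 5 < 6 on the vertex set. Then K (dimension 2) consists of the simplices:

  0-simplices (7): [0], [1], [2], [3], [4], [5], [6]
  1-simplices (18): [0,1], [0,2], [0,3], [0,4], [0,5], [0,6], [1,3], [1,4], [1,5], [1,6], [2,4], [2,5], [2,6], [3,4], [3,5], [3,6], [4,6], [5,6]
  2-simplices (12): [0,1,4], [0,1,6], [0,2,4], [0,2,5], [0,3,5], [0,3,6], [1,3,4], [1,3,5], [1,5,6], [2,4,6], [2,5,6], [3,4,6]

Hence C_0 ≅ Z^7, C_1 ≅ Z^18, C_2 ≅ Z^12.

∂_1: C_1 → C_0 maps an edge to its endpoints' difference, ∂[p,q] = q − p.
As a 7×18 matrix over Z this has rank 6, with invariant factors (1,1,1,1,1,1).

The boundary map ∂_2: C_2 → C_1 maps a triangle to the signed sum of its edges. For instance
  ∂[0,1,6] = [1,6] − [0,6] + [0,1],
  ∂[1,3,4] = [3,4] − [1,4] + [1,3].
As a 18×12 matrix over Z this has rank 12, with invariant factors (1,1,1,1,1,1,1,1,1,1,1,2).

Now H_k = ker ∂_k / im ∂_{k+1}, so:

  H_0: rank C_0 − rank ∂_1 = 7 − 6 = 1, and the invariant factors of ∂_1 are all 1, so H_0 = Z.
  H_1: rank ker ∂_1 − rank ∂_2 = (18 − 6) − 12 = 0, and ∂_2 has invariant factor 2 > 1, so H_1 = Z_2.
  H_2: rank ker ∂_2 − rank ∂_3 = (12 − 12) − 0 = 0, and there is no ∂_3, so H_2 = 0.

H_0 = Z,  H_1 = Z_2,  H_2 = 0.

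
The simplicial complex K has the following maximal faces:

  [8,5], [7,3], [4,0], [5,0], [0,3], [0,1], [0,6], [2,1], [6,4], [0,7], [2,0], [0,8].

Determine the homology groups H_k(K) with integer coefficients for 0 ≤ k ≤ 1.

H_0 ≅ Z,  H_1 ≅ Z^4.

We work with the vertex ordering 0 < 1 < 2 < 3 < 4 < 5 < 6 < 7 < 8. The simplices of K, each written with vertices in increasing order, are:

  0-simplices (9): [0], [1], [2], [3], [4], [5], [6], [7], [8]
  1-simplices (12): [0,1], [0,2], [0,3], [0,4], [0,5], [0,6], [0,7], [0,8], [1,2], [3,7], [4,6], [5,8]

Hence C_0 ≅ Z^9, C_1 ≅ Z^12.

Boundary ∂_1: C_1 → C_0 sends each edge [p,q] (with p < q) to q − p. For instance
  ∂[1,2] = [2] − [1].
This gives a 9×12 integer matrix of rank 8; reducing to Smith normal form yields diagonal entries (1,1,1,1,1,1,1,1).

From H_k ≅ ker(∂_k) / im(∂_{k+1}) we obtain:

  H_0: rank C_0 − rank ∂_1 = 9 − 8 = 1, and the invariant factors of ∂_1 are all 1, so H_0 = Z.
  H_1: rank ker ∂_1 − rank ∂_2 = (12 − 8) − 0 = 4, and there is no ∂_2, so H_1 = Z^4.

As a check, the Euler characteristic is 9 − 12 = -3, which agrees with 1 − 4 = -3.
(K is a triangulation of a wedge of 4 circles.)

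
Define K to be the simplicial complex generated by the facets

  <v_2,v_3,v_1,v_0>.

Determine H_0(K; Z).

We work with the vertex ordering v_0 < v_1 < v_2 < v_3. The simplices of K, each written with vertices in increasing order, are:

  0-simplices (4): [v_0], [v_1], [v_2], [v_3]
  1-simplices (6): [v_0,v_1], [v_0,v_2], [v_0,v_3], [v_1,v_2], [v_1,v_3], [v_2,v_3]
  2-simplices (4): [v_0,v_1,v_2], [v_0,v_1,v_3], [v_0,v_2,v_3], [v_1,v_2,v_3]
  3-simplices (1): [v_0,v_1,v_2,v_3]

so the chain groups are C_0 ≅ Z^4, C_1 ≅ Z^6, C_2 ≅ Z^4, C_3 ≅ Z^1.

Boundary ∂_1: C_1 → C_0 sends each edge [p,q] (with p < q) to q − p. For instance
  ∂[v_0,v_1] = [v_1] − [v_0].
The 4×6 boundary matrix has rank 3 and Smith normal form diag(1,1,1).

∂_2: C_2 → C_1 sends each 2-simplex [p,q,r] to [q,r] − [p,r] + [p,q]. For instance
  ∂[v_0,v_1,v_3] = [v_1,v_3] − [v_0,v_3] + [v_0,v_1],
  ∂[v_0,v_2,v_3] = [v_2,v_3] − [v_0,v_3] + [v_0,v_2].
The resulting 6×4 matrix has rank 3, and its Smith normal form has invariant factors (1,1,1).

∂_3: C_3 → C_2 sends each 3-simplex σ to the alternating sum Σ_i (−1)^i (σ with its i-th vertex removed). For instance
  ∂[v_0,v_1,v_2,v_3] = [v_1,v_2,v_3] − [v_0,v_2,v_3] + [v_0,v_1,v_3] − [v_0,v_1,v_2].
The resulting 4×1 matrix has rank 1, and its Smith normal form has invariant factors (1).

Computing H_k = (kernel of ∂_k) / (image of ∂_{k+1}):

  H_0: rank C_0 − rank ∂_1 = 4 − 3 = 1, and the invariant factors of ∂_1 are all 1, so H_0 ≅ Z.

(K is a triangulation of the 3-simplex.)

H_0 = Z.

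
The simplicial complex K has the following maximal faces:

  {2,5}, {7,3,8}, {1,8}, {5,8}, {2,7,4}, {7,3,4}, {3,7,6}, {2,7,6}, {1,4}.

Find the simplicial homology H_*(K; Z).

H_0 = Z,  H_1 = Z^2,  H_2 = 0.

Fix the vertex order 1 < 2 < 3 < 4 < 5 < 6 < 7 < 8 and write every simplex with vertices in increasing order. Then dim K = 2 and the simplices of K are:

  0-simplices (8): [1], [2], [3], [4], [5], [6], [7], [8]
  1-simplices (14): [1,4], [1,8], [2,4], [2,5], [2,6], [2,7], [3,4], [3,6], [3,7], [3,8], [4,7], [5,8], [6,7], [7,8]
  2-simplices (5): [2,4,7], [2,6,7], [3,4,7], [3,6,7], [3,7,8]

giving chain groups C_0 ≅ Z^8, C_1 ≅ Z^14, C_2 ≅ Z^5.

Boundary ∂_1: C_1 → C_0 sends each edge [p,q] (with p < q) to q − p.
The 8×14 boundary matrix has rank 7 and Smith normal form diag(1,1,1,1,1,1,1).

The boundary map ∂_2: C_2 → C_1 maps a triangle to the signed sum of its edges. For instance
  ∂[2,4,7] = [4,7] − [2,7] + [2,4],
  ∂[2,6,7] = [6,7] − [2,7] + [2,6].
The 14×5 boundary matrix has rank 5 and Smith normal form diag(1,1,1,1,1).

Reading off H_k = ker ∂_k / im ∂_{k+1}:

  H_0: rank C_0 − rank ∂_1 = 8 − 7 = 1, and the invariant factors of ∂_1 are all 1, so H_0 ≅ Z.
  H_1: rank ker ∂_1 − rank ∂_2 = (14 − 7) − 5 = 2, and the invariant factors of ∂_2 are all 1, so H_1 ≅ Z^2.
  H_2: rank ker ∂_2 − rank ∂_3 = (5 − 5) − 0 = 0, and there is no ∂_3, so H_2 ≅ 0.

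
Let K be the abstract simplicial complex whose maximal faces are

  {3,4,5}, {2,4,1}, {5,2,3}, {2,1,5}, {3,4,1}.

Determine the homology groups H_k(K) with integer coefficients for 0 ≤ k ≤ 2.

H_0 = Z,  H_1 = Z,  H_2 = 0.

Fix the vertex order 1 < 2 < 3 < 4 < 5 and write every simplex with vertices in increasing order. Then dim K = 2 and the simplices of K are:

  0-simplices (5): [1], [2], [3], [4], [5]
  1-simplices (10): [1,2], [1,3], [1,4], [1,5], [2,3], [2,4], [2,5], [3,4], [3,5], [4,5]
  2-simplices (5): [1,2,4], [1,2,5], [1,3,4], [2,3,5], [3,4,5]

Hence C_0 ≅ Z^5, C_1 ≅ Z^10, C_2 ≅ Z^5.

∂_1: C_1 → C_0 maps an edge to its endpoints' difference, ∂[p,q] = q − p. For instance
  ∂[2,5] = [5] − [2].
This gives a 5×10 integer matrix of rank 4; reducing to Smith normal form yields diagonal entries (1,1,1,1).

∂_2: C_2 → C_1 acts by ∂[p,q,r] = [q,r] − [p,r] + [p,q]. For instance
  ∂[1,2,5] = [2,5] − [1,5] + [1,2],
  ∂[3,4,5] = [4,5] − [3,5] + [3,4].
The 10×5 boundary matrix has rank 5 and Smith normal form diag(1,1,1,1,1).

Computing H_k = (kernel of ∂_k) / (image of ∂_{k+1}):

  H_0: rank C_0 − rank ∂_1 = 5 − 4 = 1, and the invariant factors of ∂_1 are all 1, so H_0 ≅ Z.
  H_1: rank ker ∂_1 − rank ∂_2 = (10 − 4) − 5 = 1, and the invariant factors of ∂_2 are all 1, so H_1 ≅ Z.
  H_2: rank ker ∂_2 − rank ∂_3 = (5 − 5) − 0 = 0, and there is no ∂_3, so H_2 ≅ 0.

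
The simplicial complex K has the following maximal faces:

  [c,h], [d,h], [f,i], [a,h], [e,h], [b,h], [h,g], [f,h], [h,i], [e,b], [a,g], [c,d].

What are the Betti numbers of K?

b_0 = 1, b_1 = 4.

Fix the vertex order a < b < c < d < e < f < g < h < i and write every simplex with vertices in increasing order. Then dim K = 1 and the simplices of K are:

  0-simplices (9): a, b, c, d, e, f, g, h, i
  1-simplices (12): ag, ah, be, bh, cd, ch, dh, eh, fh, fi, gh, hi

so the chain groups are C_0 ≅ Z^9, C_1 ≅ Z^12.

The boundary map ∂_1: C_1 → C_0 is given by ∂[p,q] = [q] − [p].
The resulting 9×12 matrix has rank 8, and its Smith normal form has invariant factors (1,1,1,1,1,1,1,1).

Computing H_k = (kernel of ∂_k) / (image of ∂_{k+1}):

  H_0: rank C_0 − rank ∂_1 = 9 − 8 = 1, and the invariant factors of ∂_1 are all 1, so H_0 = Z.
  H_1: rank ker ∂_1 − rank ∂_2 = (12 − 8) − 0 = 4, and there is no ∂_2, so H_1 = Z^4.

Hence the Betti numbers are b_0 = 1, b_1 = 4.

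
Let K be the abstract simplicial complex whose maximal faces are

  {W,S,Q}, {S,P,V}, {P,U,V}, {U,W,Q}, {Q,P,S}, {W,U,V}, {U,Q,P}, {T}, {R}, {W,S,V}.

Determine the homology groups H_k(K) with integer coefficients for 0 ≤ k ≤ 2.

We work with the vertex ordering P < Q < R < S < T < U < V < W. The simplices of K, each written with vertices in increasing order, are:

  0-simplices (8): P, Q, R, S, T, U, V, W
  1-simplices (12): PQ, PS, PU, PV, QS, QU, QW, SV, SW, UV, UW, VW
  2-simplices (8): PQS, PQU, PSV, PUV, QSW, QUW, SVW, UVW

so the chain groups are C_0 ≅ Z^8, C_1 ≅ Z^12, C_2 ≅ Z^8.

∂_1: C_1 → C_0 maps an edge to its endpoints' difference, ∂[p,q] = q − p. For instance
  ∂SW = W − S.
As a 8×12 matrix over Z this has rank 5, with invariant factors (1,1,1,1,1).

The boundary map ∂_2: C_2 → C_1 acts by ∂[p,q,r] = [q,r] − [p,r] + [p,q]. For instance
  ∂PUV = UV − PV + PU,
  ∂SVW = VW − SW + SV.
As a 12×8 matrix over Z this has rank 7, with invariant factors (1,1,1,1,1,1,1).

From H_k ≅ ker(∂_k) / im(∂_{k+1}) we obtain:

  H_0: rank C_0 − rank ∂_1 = 8 − 5 = 3, and the invariant factors of ∂_1 are all 1, so H_0 ≅ Z^3.
  H_1: rank ker ∂_1 − rank ∂_2 = (12 − 5) − 7 = 0, and the invariant factors of ∂_2 are all 1, so H_1 ≅ 0.
  H_2: rank ker ∂_2 − rank ∂_3 = (8 − 7) − 0 = 1, and there is no ∂_3, so H_2 ≅ Z.

As a check, the Euler characteristic is 8 − 12 + 8 = 4, which agrees with 3 − 0 + 1 = 4.

H_0 ≅ Z^3,  H_1 = 0,  H_2 ≅ Z.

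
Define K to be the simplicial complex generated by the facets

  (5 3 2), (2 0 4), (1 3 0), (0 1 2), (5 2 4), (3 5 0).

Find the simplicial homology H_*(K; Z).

H_0 ≅ Z,  H_1 ≅ Z,  H_2 = 0.

Order the vertices as 0 < 1 < 2 < 3 < 4 < 5. Listing each simplex with vertices in this order, K has dimension 2 with simplices:

  0-simplices (6): [0], [1], [2], [3], [4], [5]
  1-simplices (12): [0,1], [0,2], [0,3], [0,4], [0,5], [1,2], [1,3], [2,3], [2,4], [2,5], [3,5], [4,5]
  2-simplices (6): [0,1,2], [0,1,3], [0,2,4], [0,3,5], [2,3,5], [2,4,5]

so the chain groups are C_0 ≅ Z^6, C_1 ≅ Z^12, C_2 ≅ Z^6.

∂_1: C_1 → C_0 maps an edge to its endpoints' difference, ∂[p,q] = q − p. For instance
  ∂[2,4] = [4] − [2].
The resulting 6×12 matrix has rank 5, and its Smith normal form has invariant factors (1,1,1,1,1).

∂_2: C_2 → C_1 acts by ∂[p,q,r] = [q,r] − [p,r] + [p,q]. For instance
  ∂[0,1,3] = [1,3] − [0,3] + [0,1],
  ∂[2,3,5] = [3,5] − [2,5] + [2,3].
This gives a 12×6 integer matrix of rank 6; reducing to Smith normal form yields diagonal entries (1,1,1,1,1,1).

Now H_k = ker ∂_k / im ∂_{k+1}, so:

  H_0: rank C_0 − rank ∂_1 = 6 − 5 = 1, and the invariant factors of ∂_1 are all 1, so H_0 = Z.
  H_1: rank ker ∂_1 − rank ∂_2 = (12 − 5) − 6 = 1, and the invariant factors of ∂_2 are all 1, so H_1 = Z.
  H_2: rank ker ∂_2 − rank ∂_3 = (6 − 6) − 0 = 0, and there is no ∂_3, so H_2 = 0.

(K is a triangulation of the cylinder S^1 x I.)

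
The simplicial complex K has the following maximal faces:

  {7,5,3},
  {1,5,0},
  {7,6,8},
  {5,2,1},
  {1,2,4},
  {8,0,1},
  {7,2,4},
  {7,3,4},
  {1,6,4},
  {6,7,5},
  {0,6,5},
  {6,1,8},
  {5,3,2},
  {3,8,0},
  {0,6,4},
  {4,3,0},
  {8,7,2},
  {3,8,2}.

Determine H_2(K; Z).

H_2 = 0.

We work with the vertex ordering 0 < 1 < 2 < 3 < 4 < 5 < 6 < 7 < 8. The simplices of K, each written with vertices in increasing order, are:

  0-simplices (9): [0], [1], [2], [3], [4], [5], [6], [7], [8]
  1-simplices (27): (27 of them)
  2-simplices (18): [0,1,5], [0,1,8], [0,3,4], [0,3,8], [0,4,6], [0,5,6], [1,2,4], [1,2,5], [1,4,6], [1,6,8], [2,3,5], [2,3,8], [2,4,7], [2,7,8], [3,4,7], [3,5,7], [5,6,7], [6,7,8]

giving chain groups C_0 ≅ Z^9, C_1 ≅ Z^27, C_2 ≅ Z^18.

The boundary map ∂_1: C_1 → C_0 is given by ∂[p,q] = [q] − [p]. For instance
  ∂[0,6] = [6] − [0].
As a 9×27 matrix over Z this has rank 8, with invariant factors (1,1,1,1,1,1,1,1).

∂_2: C_2 → C_1 sends each 2-simplex [p,q,r] to [q,r] − [p,r] + [p,q]. For instance
  ∂[1,2,4] = [2,4] − [1,4] + [1,2],
  ∂[3,5,7] = [5,7] − [3,7] + [3,5].
As a 27×18 matrix over Z this has rank 18, with invariant factors (1,1,1,1,1,1,1,1,1,1,1,1,1,1,1,1,1,2).

Reading off H_k = ker ∂_k / im ∂_{k+1}:

  H_2: rank ker ∂_2 − rank ∂_3 = (18 − 18) − 0 = 0, and there is no ∂_3, so H_2 = 0.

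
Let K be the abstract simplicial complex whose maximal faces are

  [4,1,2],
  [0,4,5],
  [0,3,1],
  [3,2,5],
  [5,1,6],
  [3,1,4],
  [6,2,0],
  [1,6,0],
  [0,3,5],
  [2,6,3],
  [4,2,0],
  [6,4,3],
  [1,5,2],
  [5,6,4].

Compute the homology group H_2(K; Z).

H_2 = Z.

Fix the vertex order 0 < 1 < 2 < 3 < 4 < 5 < 6 and write every simplex with vertices in increasing order. Then dim K = 2 and the simplices of K are:

  0-simplices (7): [0], [1], [2], [3], [4], [5], [6]
  1-simplices (21): [0,1], [0,2], [0,3], [0,4], [0,5], [0,6], [1,2], [1,3], [1,4], [1,5], [1,6], [2,3], [2,4], [2,5], [2,6], [3,4], [3,5], [3,6], [4,5], [4,6], [5,6]
  2-simplices (14): [0,1,3], [0,1,6], [0,2,4], [0,2,6], [0,3,5], [0,4,5], [1,2,4], [1,2,5], [1,3,4], [1,5,6], [2,3,5], [2,3,6], [3,4,6], [4,5,6]

Hence C_0 ≅ Z^7, C_1 ≅ Z^21, C_2 ≅ Z^14.

Boundary ∂_1: C_1 → C_0 sends each edge [p,q] (with p < q) to q − p. For instance
  ∂[0,6] = [6] − [0].
As a 7×21 matrix over Z this has rank 6, with invariant factors (1,1,1,1,1,1).

Boundary ∂_2: C_2 → C_1 acts by ∂[p,q,r] = [q,r] − [p,r] + [p,q]. For instance
  ∂[0,1,3] = [1,3] − [0,3] + [0,1],
  ∂[1,2,5] = [2,5] − [1,5] + [1,2].
As a 21×14 matrix over Z this has rank 13, with invariant factors (1,1,1,1,1,1,1,1,1,1,1,1,1).

Computing H_k = (kernel of ∂_k) / (image of ∂_{k+1}):

  H_2: rank ker ∂_2 − rank ∂_3 = (14 − 13) − 0 = 1, and there is no ∂_3, so H_2 = Z.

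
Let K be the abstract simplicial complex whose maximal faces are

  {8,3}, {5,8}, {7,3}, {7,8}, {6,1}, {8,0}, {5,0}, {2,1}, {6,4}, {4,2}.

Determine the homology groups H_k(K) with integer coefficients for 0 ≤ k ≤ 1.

K has 9 vertices, 10 edges.
rank ∂_0 = 0, rank ∂_1 = 7 ⇒ b_0 = 9 − 0 − 7 = 2; all invariant factors of ∂_1 are 1 so no torsion. So H_0 ≅ Z^2.
rank ∂_1 = 7, rank ∂_2 = 0 ⇒ b_1 = 10 − 7 − 0 = 3. So H_1 ≅ Z^3.

H_0 = Z^2,  H_1 = Z^3.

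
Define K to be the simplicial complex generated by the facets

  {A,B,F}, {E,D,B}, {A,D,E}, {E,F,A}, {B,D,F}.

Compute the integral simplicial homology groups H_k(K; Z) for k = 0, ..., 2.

Fix the vertex order A < B < D < E < F and write every simplex with vertices in increasing order. Then dim K = 2 and the simplices of K are:

  0-simplices (5): A, B, D, E, F
  1-simplices (10): AB, AD, AE, AF, BD, BE, BF, DE, DF, EF
  2-simplices (5): ABF, ADE, AEF, BDE, BDF

giving chain groups C_0 ≅ Z^5, C_1 ≅ Z^10, C_2 ≅ Z^5.

The boundary map ∂_1: C_1 → C_0 sends each edge [p,q] (with p < q) to q − p.
The 5×10 boundary matrix has rank 4 and Smith normal form diag(1,1,1,1).

∂_2: C_2 → C_1 sends each 2-simplex [p,q,r] to [q,r] − [p,r] + [p,q]. For instance
  ∂BDE = DE − BE + BD,
  ∂AEF = EF − AF + AE.
The 10×5 boundary matrix has rank 5 and Smith normal form diag(1,1,1,1,1).

Now H_k = ker ∂_k / im ∂_{k+1}, so:

  H_0: rank C_0 − rank ∂_1 = 5 − 4 = 1, and the invariant factors of ∂_1 are all 1, so H_0 = Z.
  H_1: rank ker ∂_1 − rank ∂_2 = (10 − 4) − 5 = 1, and the invariant factors of ∂_2 are all 1, so H_1 = Z.
  H_2: rank ker ∂_2 − rank ∂_3 = (5 − 5) − 0 = 0, and there is no ∂_3, so H_2 = 0.

(K is a triangulation of the Möbius band.)

H_0 ≅ Z,  H_1 ≅ Z,  H_2 = 0.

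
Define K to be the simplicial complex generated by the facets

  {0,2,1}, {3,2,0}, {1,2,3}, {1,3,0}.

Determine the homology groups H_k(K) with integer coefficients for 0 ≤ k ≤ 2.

K has 4 vertices, 6 edges, 4 triangles.
rank ∂_0 = 0, rank ∂_1 = 3 ⇒ b_0 = 4 − 0 − 3 = 1; all invariant factors of ∂_1 are 1 so no torsion. So H_0 = Z.
rank ∂_1 = 3, rank ∂_2 = 3 ⇒ b_1 = 6 − 3 − 3 = 0; all invariant factors of ∂_2 are 1 so no torsion. So H_1 = 0.
rank ∂_2 = 3, rank ∂_3 = 0 ⇒ b_2 = 4 − 3 − 0 = 1. So H_2 = Z.

H_0 = Z,  H_1 = 0,  H_2 = Z.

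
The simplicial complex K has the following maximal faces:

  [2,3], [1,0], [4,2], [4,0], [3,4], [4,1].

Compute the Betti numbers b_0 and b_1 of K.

b_0 = 1, b_1 = 2.

We work with the vertex ordering 0 < 1 < 2 < 3 < 4. The simplices of K, each written with vertices in increasing order, are:

  0-simplices (5): [0], [1], [2], [3], [4]
  1-simplices (6): [0,1], [0,4], [1,4], [2,3], [2,4], [3,4]

so the chain groups are C_0 ≅ Z^5, C_1 ≅ Z^6.

∂_1: C_1 → C_0 sends each edge [p,q] (with p < q) to q − p. For instance
  ∂[2,4] = [4] − [2].
As a 5×6 matrix over Z this has rank 4, with invariant factors (1,1,1,1).

From H_k ≅ ker(∂_k) / im(∂_{k+1}) we obtain:

  H_0: rank C_0 − rank ∂_1 = 5 − 4 = 1, and the invariant factors of ∂_1 are all 1, so H_0 = Z.
  H_1: rank ker ∂_1 − rank ∂_2 = (6 − 4) − 0 = 2, and there is no ∂_2, so H_1 = Z^2.

As a check, the Euler characteristic is 5 − 6 = -1, which agrees with 1 − 2 = -1.

Hence the Betti numbers are b_0 = 1, b_1 = 2.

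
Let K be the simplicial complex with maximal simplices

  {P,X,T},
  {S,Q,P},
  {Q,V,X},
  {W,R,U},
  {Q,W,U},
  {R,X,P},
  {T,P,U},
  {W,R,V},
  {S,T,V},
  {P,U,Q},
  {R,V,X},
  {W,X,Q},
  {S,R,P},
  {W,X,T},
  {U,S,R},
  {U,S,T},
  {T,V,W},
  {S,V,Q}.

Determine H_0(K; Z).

H_0 = Z.

We work with the vertex ordering P < Q < R < S < T < U < V < W < X. The simplices of K, each written with vertices in increasing order, are:

  0-simplices (9): P, Q, R, S, T, U, V, W, X
  1-simplices (27): PQ, PR, PS, PT, PU, PX, QS, QU, QV, QW, QX, RS, RU, RV, RW, RX, ST, SU, SV, TU, TV, TW, TX, UW, VW, VX, WX
  2-simplices (18): PQS, PQU, PRS, PRX, PTU, PTX, QSV, QUW, QVX, QWX, RSU, RUW, RVW, RVX, STU, STV, TVW, TWX

giving chain groups C_0 ≅ Z^9, C_1 ≅ Z^27, C_2 ≅ Z^18.

∂_1: C_1 → C_0 sends each edge [p,q] (with p < q) to q − p. For instance
  ∂QW = W − Q.
The 9×27 boundary matrix has rank 8 and Smith normal form diag(1,1,1,1,1,1,1,1).

The boundary map ∂_2: C_2 → C_1 maps a triangle to the signed sum of its edges. For instance
  ∂PQS = QS − PS + PQ,
  ∂PRS = RS − PS + PR.
As a 27×18 matrix over Z this has rank 18, with invariant factors (1,1,1,1,1,1,1,1,1,1,1,1,1,1,1,1,1,2).

From H_k ≅ ker(∂_k) / im(∂_{k+1}) we obtain:

  H_0: rank C_0 − rank ∂_1 = 9 − 8 = 1, and the invariant factors of ∂_1 are all 1, so H_0 ≅ Z.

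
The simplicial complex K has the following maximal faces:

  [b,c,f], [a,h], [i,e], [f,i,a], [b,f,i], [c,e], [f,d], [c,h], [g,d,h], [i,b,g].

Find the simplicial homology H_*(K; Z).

H_0 ≅ Z,  H_1 ≅ Z^4,  H_2 = 0.

Take the total order a < b < c < d < e < f < g < h < i on the vertex set. Then K (dimension 2) consists of the simplices:

  0-simplices (9): a, b, c, d, e, f, g, h, i
  1-simplices (17): af, ah, ai, bc, bf, bg, bi, ce, cf, ch, df, dg, dh, ei, fi, gh, gi
  2-simplices (5): afi, bcf, bfi, bgi, dgh

Hence C_0 ≅ Z^9, C_1 ≅ Z^17, C_2 ≅ Z^5.

∂_1: C_1 → C_0 is given by ∂[p,q] = [q] − [p]. For instance
  ∂ce = e − c.
As a 9×17 matrix over Z this has rank 8, with invariant factors (1,1,1,1,1,1,1,1).

The boundary map ∂_2: C_2 → C_1 maps a triangle to the signed sum of its edges. For instance
  ∂bcf = cf − bf + bc,
  ∂afi = fi − ai + af.
The resulting 17×5 matrix has rank 5, and its Smith normal form has invariant factors (1,1,1,1,1).

Computing H_k = (kernel of ∂_k) / (image of ∂_{k+1}):

  H_0: rank C_0 − rank ∂_1 = 9 − 8 = 1, and the invariant factors of ∂_1 are all 1, so H_0 ≅ Z.
  H_1: rank ker ∂_1 − rank ∂_2 = (17 − 8) − 5 = 4, and the invariant factors of ∂_2 are all 1, so H_1 ≅ Z^4.
  H_2: rank ker ∂_2 − rank ∂_3 = (5 − 5) − 0 = 0, and there is no ∂_3, so H_2 ≅ 0.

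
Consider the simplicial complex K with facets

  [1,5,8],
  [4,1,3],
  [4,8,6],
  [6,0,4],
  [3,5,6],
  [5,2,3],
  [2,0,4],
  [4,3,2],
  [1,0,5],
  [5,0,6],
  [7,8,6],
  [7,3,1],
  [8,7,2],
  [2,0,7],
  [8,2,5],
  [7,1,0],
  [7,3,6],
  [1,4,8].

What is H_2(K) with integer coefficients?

H_2 ≅ Z.

Order the vertices as 0 < 1 < 2 < 3 < 4 < 5 < 6 < 7 < 8. Listing each simplex with vertices in this order, K has dimension 2 with simplices:

  0-simplices (9): [0], [1], [2], [3], [4], [5], [6], [7], [8]
  1-simplices (27): (27 of them)
  2-simplices (18): [0,1,5], [0,1,7], [0,2,4], [0,2,7], [0,4,6], [0,5,6], [1,3,4], [1,3,7], [1,4,8], [1,5,8], [2,3,4], [2,3,5], [2,5,8], [2,7,8], [3,5,6], [3,6,7], [4,6,8], [6,7,8]

Hence C_0 ≅ Z^9, C_1 ≅ Z^27, C_2 ≅ Z^18.

The boundary map ∂_1: C_1 → C_0 maps an edge to its endpoints' difference, ∂[p,q] = q − p. For instance
  ∂[1,7] = [7] − [1].
This gives a 9×27 integer matrix of rank 8; reducing to Smith normal form yields diagonal entries (1,1,1,1,1,1,1,1).

Boundary ∂_2: C_2 → C_1 maps a triangle to the signed sum of its edges. For instance
  ∂[0,1,5] = [1,5] − [0,5] + [0,1],
  ∂[4,6,8] = [6,8] − [4,8] + [4,6].
As a 27×18 matrix over Z this has rank 17, with invariant factors (1,1,1,1,1,1,1,1,1,1,1,1,1,1,1,1,1).

Now H_k = ker ∂_k / im ∂_{k+1}, so:

  H_2: rank ker ∂_2 − rank ∂_3 = (18 − 17) − 0 = 1, and there is no ∂_3, so H_2 ≅ Z.

(K is a triangulation of the torus T^2.)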